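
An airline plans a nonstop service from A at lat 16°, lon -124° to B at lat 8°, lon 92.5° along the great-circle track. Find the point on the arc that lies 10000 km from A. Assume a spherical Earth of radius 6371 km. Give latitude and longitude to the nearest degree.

≈ lat 30°, lon 137°

Write both endpoints as unit vectors p₁, p₂ with components (cos φ cos λ, cos φ sin λ, sin φ).
The central angle between the endpoints is δ = arccos(p₁·p₂) ≈ 2.384 rad (136.6°). The total great-circle distance is δ·R ≈ 2.384 × 6371 ≈ 15192 km, so the target fraction is f = 10000/15192 ≈ 0.658.
Interpolate at f ≈ 0.658 with slerp weights a = sin((1−f)δ)/sin δ ≈ 1.059, b = sin(fδ)/sin δ ≈ 1.456.
p = a·p₁ + b·p₂ ≈ (-0.632, 0.596, 0.495); φ = arcsin(p_z) ≈ 29.65°, λ = atan2(p_y, p_x) ≈ 136.69°.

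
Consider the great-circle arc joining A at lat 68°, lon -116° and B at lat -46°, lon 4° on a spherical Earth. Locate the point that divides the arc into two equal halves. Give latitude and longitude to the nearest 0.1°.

≈ lat 19.0°, lon -28.6°

The haversine formula gives a central angle δ ≈ 2.493 rad (142.9°) between the endpoints.
Interpolate at f = 1/2 with slerp weights a = sin((1−f)δ)/sin δ ≈ 1.570, b = sin(fδ)/sin δ ≈ 1.570.
p = a·p₁ + b·p₂ ≈ (0.830, -0.452, 0.326); φ = arcsin(p_z) ≈ 19.04°, λ = atan2(p_y, p_x) ≈ -28.60°.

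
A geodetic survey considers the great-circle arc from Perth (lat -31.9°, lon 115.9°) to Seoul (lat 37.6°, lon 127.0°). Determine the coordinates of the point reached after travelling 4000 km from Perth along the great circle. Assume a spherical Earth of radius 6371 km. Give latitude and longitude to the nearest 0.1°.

≈ lat 3.7°, lon 121.4°

The haversine formula gives a central angle δ ≈ 1.226 rad (70.3°) between the endpoints. The total great-circle distance is δ·R ≈ 1.226 × 6371 ≈ 7813 km, so the target fraction is f = 4000/7813 ≈ 0.512.
Interpolate at f ≈ 0.512 with slerp weights a = sin((1−f)δ)/sin δ ≈ 0.599, b = sin(fδ)/sin δ ≈ 0.624.
p = a·p₁ + b·p₂ ≈ (-0.520, 0.852, 0.064); φ = arcsin(p_z) ≈ 3.69°, λ = atan2(p_y, p_x) ≈ 121.37°.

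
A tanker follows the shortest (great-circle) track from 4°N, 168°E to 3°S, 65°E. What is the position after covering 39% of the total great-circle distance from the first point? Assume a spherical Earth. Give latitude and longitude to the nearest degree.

Convert each endpoint to a unit vector on the sphere (x = cos φ cos λ, y = cos φ sin λ, z = sin φ).
The central angle between the endpoints is δ = arccos(p₁·p₂) ≈ 1.801 rad (103.2°).
Interpolate at f = 0.39 with slerp weights a = sin((1−f)δ)/sin δ ≈ 0.914, b = sin(fδ)/sin δ ≈ 0.663.
p = a·p₁ + b·p₂ ≈ (-0.612, 0.790, 0.029); φ = arcsin(p_z) ≈ 1.67°, λ = atan2(p_y, p_x) ≈ 127.78°.

≈ 2°N, 128°E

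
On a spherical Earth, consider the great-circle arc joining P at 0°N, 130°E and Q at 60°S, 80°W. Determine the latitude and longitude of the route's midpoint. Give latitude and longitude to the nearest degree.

Convert each endpoint to a unit vector on the sphere (x = cos φ cos λ, y = cos φ sin λ, z = sin φ).
The central angle between the endpoints is δ = arccos(p₁·p₂) ≈ 2.019 rad (115.7°).
Interpolate at f = 1/2 with slerp weights a = sin((1−f)δ)/sin δ ≈ 0.939, b = sin(fδ)/sin δ ≈ 0.939.
p = a·p₁ + b·p₂ ≈ (-0.522, 0.257, -0.813); φ = arcsin(p_z) ≈ -54.42°, λ = atan2(p_y, p_x) ≈ 153.79°.

≈ 54°S, 154°E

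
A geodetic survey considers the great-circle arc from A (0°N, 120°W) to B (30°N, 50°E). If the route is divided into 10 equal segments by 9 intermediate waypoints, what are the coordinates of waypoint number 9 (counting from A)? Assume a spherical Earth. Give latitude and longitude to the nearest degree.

≈ (44°N, 43°E)

The haversine formula gives a central angle δ ≈ 2.592 rad (148.5°) between the endpoints.
Interpolate at f = 9/10 with slerp weights a = sin((1−f)δ)/sin δ ≈ 0.491, b = sin(fδ)/sin δ ≈ 1.385.
p = a·p₁ + b·p₂ ≈ (0.526, 0.494, 0.693); φ = arcsin(p_z) ≈ 43.84°, λ = atan2(p_y, p_x) ≈ 43.21°.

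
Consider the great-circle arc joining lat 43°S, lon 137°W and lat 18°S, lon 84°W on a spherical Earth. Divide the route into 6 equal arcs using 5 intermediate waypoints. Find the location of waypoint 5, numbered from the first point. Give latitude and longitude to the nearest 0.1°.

Write both endpoints as unit vectors p₁, p₂ with components (cos φ cos λ, cos φ sin λ, sin φ).
The central angle between the endpoints is δ = arccos(p₁·p₂) ≈ 0.890 rad (51.0°).
Interpolate at f = 5/6 with slerp weights a = sin((1−f)δ)/sin δ ≈ 0.190, b = sin(fδ)/sin δ ≈ 0.869.
p = a·p₁ + b·p₂ ≈ (-0.015, -0.917, -0.398); φ = arcsin(p_z) ≈ -23.47°, λ = atan2(p_y, p_x) ≈ -90.96°.

≈ lat 23.5°S, lon 91.0°W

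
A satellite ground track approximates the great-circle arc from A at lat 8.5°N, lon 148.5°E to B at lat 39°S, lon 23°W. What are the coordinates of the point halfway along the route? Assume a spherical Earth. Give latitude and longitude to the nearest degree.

≈ lat 63°S, lon 121°E

Write both endpoints as unit vectors p₁, p₂ with components (cos φ cos λ, cos φ sin λ, sin φ).
The central angle between the endpoints is δ = arccos(p₁·p₂) ≈ 2.593 rad (148.6°).
Interpolate at f = 1/2 with slerp weights a = sin((1−f)δ)/sin δ ≈ 1.845, b = sin(fδ)/sin δ ≈ 1.845.
p = a·p₁ + b·p₂ ≈ (-0.236, 0.393, -0.889); φ = arcsin(p_z) ≈ -62.70°, λ = atan2(p_y, p_x) ≈ 120.97°.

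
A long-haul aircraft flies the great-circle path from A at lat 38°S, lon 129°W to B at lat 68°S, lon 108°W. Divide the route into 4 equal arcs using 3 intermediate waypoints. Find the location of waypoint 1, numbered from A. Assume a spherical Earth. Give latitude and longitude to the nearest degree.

Write both endpoints as unit vectors p₁, p₂ with components (cos φ cos λ, cos φ sin λ, sin φ).
The central angle between the endpoints is δ = arccos(p₁·p₂) ≈ 0.562 rad (32.2°).
Interpolate at f = 1/4 with slerp weights a = sin((1−f)δ)/sin δ ≈ 0.768, b = sin(fδ)/sin δ ≈ 0.263.
p = a·p₁ + b·p₂ ≈ (-0.411, -0.564, -0.716); φ = arcsin(p_z) ≈ -45.75°, λ = atan2(p_y, p_x) ≈ -126.10°.

≈ lat 46°S, lon 126°W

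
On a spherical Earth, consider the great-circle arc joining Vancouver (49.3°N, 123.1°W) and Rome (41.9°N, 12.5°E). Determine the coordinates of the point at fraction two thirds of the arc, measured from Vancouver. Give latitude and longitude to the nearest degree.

≈ 63°N, 15°W

From cos δ = sin φ₁ sin φ₂ + cos φ₁ cos φ₂ cos Δλ, the central angle is δ ≈ 1.411 rad (80.8°).
Interpolate at f = 2/3 with slerp weights a = sin((1−f)δ)/sin δ ≈ 0.459, b = sin(fδ)/sin δ ≈ 0.818.
p = a·p₁ + b·p₂ ≈ (0.431, -0.119, 0.894); φ = arcsin(p_z) ≈ 63.43°, λ = atan2(p_y, p_x) ≈ -15.41°.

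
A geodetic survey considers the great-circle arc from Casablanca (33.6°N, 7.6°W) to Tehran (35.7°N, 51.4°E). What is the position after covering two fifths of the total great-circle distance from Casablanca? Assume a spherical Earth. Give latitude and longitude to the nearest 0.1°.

Convert each endpoint to a unit vector on the sphere (x = cos φ cos λ, y = cos φ sin λ, z = sin φ).
The central angle between the endpoints is δ = arccos(p₁·p₂) ≈ 0.835 rad (47.8°).
Interpolate at f = 2/5 with slerp weights a = sin((1−f)δ)/sin δ ≈ 0.648, b = sin(fδ)/sin δ ≈ 0.442.
p = a·p₁ + b·p₂ ≈ (0.759, 0.209, 0.617); φ = arcsin(p_z) ≈ 38.07°, λ = atan2(p_y, p_x) ≈ 15.42°.

≈ (38.1°N, 15.4°E)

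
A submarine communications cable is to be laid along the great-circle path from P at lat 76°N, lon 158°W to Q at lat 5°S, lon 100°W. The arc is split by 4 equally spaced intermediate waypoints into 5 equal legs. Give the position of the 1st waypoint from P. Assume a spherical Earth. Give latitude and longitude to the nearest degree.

Write both endpoints as unit vectors p₁, p₂ with components (cos φ cos λ, cos φ sin λ, sin φ).
The central angle between the endpoints is δ = arccos(p₁·p₂) ≈ 1.528 rad (87.5°).
Interpolate at f = 1/5 with slerp weights a = sin((1−f)δ)/sin δ ≈ 0.941, b = sin(fδ)/sin δ ≈ 0.301.
p = a·p₁ + b·p₂ ≈ (-0.263, -0.381, 0.887); φ = arcsin(p_z) ≈ 62.44°, λ = atan2(p_y, p_x) ≈ -124.65°.

≈ lat 62°N, lon 125°W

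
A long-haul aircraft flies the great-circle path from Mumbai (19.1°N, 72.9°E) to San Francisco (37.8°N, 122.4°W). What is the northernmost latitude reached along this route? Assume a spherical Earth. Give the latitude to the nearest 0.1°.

≈ 76.7°N

The great circle lies in the plane with unit normal n̂ = (p₁ × p₂)/|p₁ × p₂|.
Here n̂_z ≈ +0.231; the vertex latitude is φ_max = arccos|n̂_z| ≈ 76.7°.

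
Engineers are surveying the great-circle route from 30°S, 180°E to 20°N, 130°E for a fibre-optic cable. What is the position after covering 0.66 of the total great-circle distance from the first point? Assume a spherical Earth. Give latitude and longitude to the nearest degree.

Convert each endpoint to a unit vector on the sphere (x = cos φ cos λ, y = cos φ sin λ, z = sin φ).
The central angle between the endpoints is δ = arccos(p₁·p₂) ≈ 1.211 rad (69.4°).
Interpolate at f = 0.66 with slerp weights a = sin((1−f)δ)/sin δ ≈ 0.428, b = sin(fδ)/sin δ ≈ 0.766.
p = a·p₁ + b·p₂ ≈ (-0.833, 0.551, 0.048); φ = arcsin(p_z) ≈ 2.76°, λ = atan2(p_y, p_x) ≈ 146.50°.

≈ 3°N, 146°E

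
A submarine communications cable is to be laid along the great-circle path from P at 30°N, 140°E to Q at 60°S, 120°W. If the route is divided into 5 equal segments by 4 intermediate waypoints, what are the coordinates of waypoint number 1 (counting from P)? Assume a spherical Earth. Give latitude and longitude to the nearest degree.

The haversine formula gives a central angle δ ≈ 2.104 rad (120.5°) between the endpoints.
Interpolate at f = 1/5 with slerp weights a = sin((1−f)δ)/sin δ ≈ 1.154, b = sin(fδ)/sin δ ≈ 0.474.
p = a·p₁ + b·p₂ ≈ (-0.884, 0.437, 0.166); φ = arcsin(p_z) ≈ 9.56°, λ = atan2(p_y, p_x) ≈ 153.70°.

≈ 10°N, 154°E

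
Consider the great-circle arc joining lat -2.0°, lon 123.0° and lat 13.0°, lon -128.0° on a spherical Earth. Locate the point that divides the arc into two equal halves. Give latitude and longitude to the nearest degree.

≈ lat 9°, lon 176°

Convert each endpoint to a unit vector on the sphere (x = cos φ cos λ, y = cos φ sin λ, z = sin φ).
The central angle between the endpoints is δ = arccos(p₁·p₂) ≈ 1.902 rad (109.0°).
Interpolate at f = 1/2 with slerp weights a = sin((1−f)δ)/sin δ ≈ 0.861, b = sin(fδ)/sin δ ≈ 0.861.
p = a·p₁ + b·p₂ ≈ (-0.985, 0.061, 0.164); φ = arcsin(p_z) ≈ 9.41°, λ = atan2(p_y, p_x) ≈ 176.48°.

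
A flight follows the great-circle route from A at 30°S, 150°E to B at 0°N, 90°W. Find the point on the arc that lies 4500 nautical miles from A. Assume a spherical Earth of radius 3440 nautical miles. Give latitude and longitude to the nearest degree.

≈ 21°S, 126°W

Convert each endpoint to a unit vector on the sphere (x = cos φ cos λ, y = cos φ sin λ, z = sin φ).
The central angle between the endpoints is δ = arccos(p₁·p₂) ≈ 2.019 rad (115.7°). The total great-circle distance is δ·R ≈ 2.019 × 3440 ≈ 6944 nmi, so the target fraction is f = 4500/6944 ≈ 0.648.
Interpolate at f ≈ 0.648 with slerp weights a = sin((1−f)δ)/sin δ ≈ 0.724, b = sin(fδ)/sin δ ≈ 1.071.
p = a·p₁ + b·p₂ ≈ (-0.543, -0.758, -0.362); φ = arcsin(p_z) ≈ -21.21°, λ = atan2(p_y, p_x) ≈ -125.60°.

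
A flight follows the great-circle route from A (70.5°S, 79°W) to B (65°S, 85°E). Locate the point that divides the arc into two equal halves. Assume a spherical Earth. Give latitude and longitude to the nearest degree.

From cos δ = sin φ₁ sin φ₂ + cos φ₁ cos φ₂ cos Δλ, the central angle is δ ≈ 0.769 rad (44.1°).
Interpolate at f = 1/2 with slerp weights a = sin((1−f)δ)/sin δ ≈ 0.539, b = sin(fδ)/sin δ ≈ 0.539.
p = a·p₁ + b·p₂ ≈ (0.054, 0.050, -0.997); φ = arcsin(p_z) ≈ -85.76°, λ = atan2(p_y, p_x) ≈ 42.88°.

≈ (86°S, 43°E)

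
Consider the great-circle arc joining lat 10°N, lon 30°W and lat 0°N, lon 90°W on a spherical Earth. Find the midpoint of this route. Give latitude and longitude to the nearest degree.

≈ lat 6°N, lon 60°W

Convert each endpoint to a unit vector on the sphere (x = cos φ cos λ, y = cos φ sin λ, z = sin φ).
The central angle between the endpoints is δ = arccos(p₁·p₂) ≈ 1.056 rad (60.5°).
Interpolate at f = 1/2 with slerp weights a = sin((1−f)δ)/sin δ ≈ 0.579, b = sin(fδ)/sin δ ≈ 0.579.
p = a·p₁ + b·p₂ ≈ (0.494, -0.864, 0.101); φ = arcsin(p_z) ≈ 5.77°, λ = atan2(p_y, p_x) ≈ -60.25°.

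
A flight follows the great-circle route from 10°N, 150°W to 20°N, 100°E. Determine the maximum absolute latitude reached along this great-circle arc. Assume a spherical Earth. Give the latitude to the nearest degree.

≈ 26°N

The great circle lies in the plane with unit normal n̂ = (p₁ × p₂)/|p₁ × p₂|.
Here n̂_z ≈ -0.900; the vertex latitude is φ_max = arccos|n̂_z| ≈ 25.9°.
Check via Clairaut: cos φ_max = |cos φ₁| · sin C = cos(10.0°)·sin(66.0°) ≈ 0.900, again giving ≈ 25.9°.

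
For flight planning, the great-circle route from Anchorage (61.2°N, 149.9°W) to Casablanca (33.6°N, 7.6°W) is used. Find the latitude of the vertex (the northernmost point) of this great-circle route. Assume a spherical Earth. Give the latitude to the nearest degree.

The great circle lies in the plane with unit normal n̂ = (p₁ × p₂)/|p₁ × p₂|.
Here n̂_z ≈ +0.249; the vertex latitude is φ_max = arccos|n̂_z| ≈ 75.6°.
Check via Clairaut: cos φ_max = |cos φ₁| · sin C = cos(61.2°)·sin(31.1°) ≈ 0.249, again giving ≈ 75.6°.

≈ 76°N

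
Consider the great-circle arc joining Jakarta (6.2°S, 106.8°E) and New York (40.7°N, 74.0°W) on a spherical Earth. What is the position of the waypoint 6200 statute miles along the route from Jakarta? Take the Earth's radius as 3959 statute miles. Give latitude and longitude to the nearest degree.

≈ (83°N, 116°E)

From cos δ = sin φ₁ sin φ₂ + cos φ₁ cos φ₂ cos Δλ, the central angle is δ ≈ 2.539 rad (145.5°). The total great-circle distance is δ·R ≈ 2.539 × 3959 ≈ 10053 mi, so the target fraction is f = 6200/10053 ≈ 0.617.
Interpolate at f ≈ 0.617 with slerp weights a = sin((1−f)δ)/sin δ ≈ 1.459, b = sin(fδ)/sin δ ≈ 1.765.
p = a·p₁ + b·p₂ ≈ (-0.050, 0.102, 0.993); φ = arcsin(p_z) ≈ 83.44°, λ = atan2(p_y, p_x) ≈ 116.21°.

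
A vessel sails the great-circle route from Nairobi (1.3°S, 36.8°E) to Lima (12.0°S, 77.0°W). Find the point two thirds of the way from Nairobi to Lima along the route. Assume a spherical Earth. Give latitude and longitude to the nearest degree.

Convert each endpoint to a unit vector on the sphere (x = cos φ cos λ, y = cos φ sin λ, z = sin φ).
The central angle between the endpoints is δ = arccos(p₁·p₂) ≈ 1.971 rad (112.9°).
Interpolate at f = 2/3 with slerp weights a = sin((1−f)δ)/sin δ ≈ 0.663, b = sin(fδ)/sin δ ≈ 1.050.
p = a·p₁ + b·p₂ ≈ (0.762, -0.604, -0.233); φ = arcsin(p_z) ≈ -13.50°, λ = atan2(p_y, p_x) ≈ -38.39°.

≈ 13°S, 38°W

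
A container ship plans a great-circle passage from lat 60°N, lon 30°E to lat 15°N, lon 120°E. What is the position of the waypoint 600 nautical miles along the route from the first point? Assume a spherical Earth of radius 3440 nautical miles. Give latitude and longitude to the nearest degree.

Convert each endpoint to a unit vector on the sphere (x = cos φ cos λ, y = cos φ sin λ, z = sin φ).
The central angle between the endpoints is δ = arccos(p₁·p₂) ≈ 1.345 rad (77.0°). The total great-circle distance is δ·R ≈ 1.345 × 3440 ≈ 4626 nmi, so the target fraction is f = 600/4626 ≈ 0.130.
Interpolate at f ≈ 0.130 with slerp weights a = sin((1−f)δ)/sin δ ≈ 0.945, b = sin(fδ)/sin δ ≈ 0.178.
p = a·p₁ + b·p₂ ≈ (0.323, 0.385, 0.864); φ = arcsin(p_z) ≈ 59.82°, λ = atan2(p_y, p_x) ≈ 50.00°.

≈ lat 60°N, lon 50°E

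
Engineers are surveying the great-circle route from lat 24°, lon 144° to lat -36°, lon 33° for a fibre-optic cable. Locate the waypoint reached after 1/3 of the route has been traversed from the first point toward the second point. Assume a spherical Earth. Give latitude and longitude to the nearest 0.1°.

Convert each endpoint to a unit vector on the sphere (x = cos φ cos λ, y = cos φ sin λ, z = sin φ).
The central angle between the endpoints is δ = arccos(p₁·p₂) ≈ 2.099 rad (120.3°).
Interpolate at f = 1/3 with slerp weights a = sin((1−f)δ)/sin δ ≈ 1.141, b = sin(fδ)/sin δ ≈ 0.746.
p = a·p₁ + b·p₂ ≈ (-0.337, 0.941, 0.026); φ = arcsin(p_z) ≈ 1.48°, λ = atan2(p_y, p_x) ≈ 109.72°.

≈ lat 1.5°, lon 109.7°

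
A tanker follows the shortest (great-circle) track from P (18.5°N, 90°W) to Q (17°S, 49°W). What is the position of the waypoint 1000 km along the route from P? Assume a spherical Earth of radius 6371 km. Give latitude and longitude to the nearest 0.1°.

Write both endpoints as unit vectors p₁, p₂ with components (cos φ cos λ, cos φ sin λ, sin φ).
The central angle between the endpoints is δ = arccos(p₁·p₂) ≈ 0.938 rad (53.7°). The total great-circle distance is δ·R ≈ 0.938 × 6371 ≈ 5974 km, so the target fraction is f = 1000/5974 ≈ 0.167.
Interpolate at f ≈ 0.167 with slerp weights a = sin((1−f)δ)/sin δ ≈ 0.873, b = sin(fδ)/sin δ ≈ 0.194.
p = a·p₁ + b·p₂ ≈ (0.122, -0.968, 0.220); φ = arcsin(p_z) ≈ 12.73°, λ = atan2(p_y, p_x) ≈ -82.84°.

≈ (12.7°N, 82.8°W)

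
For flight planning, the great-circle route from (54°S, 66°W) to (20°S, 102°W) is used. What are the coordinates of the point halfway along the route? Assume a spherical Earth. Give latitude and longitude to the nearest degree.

≈ (38°S, 88°W)

From cos δ = sin φ₁ sin φ₂ + cos φ₁ cos φ₂ cos Δλ, the central angle is δ ≈ 0.762 rad (43.7°).
Interpolate at f = 1/2 with slerp weights a = sin((1−f)δ)/sin δ ≈ 0.539, b = sin(fδ)/sin δ ≈ 0.539.
p = a·p₁ + b·p₂ ≈ (0.024, -0.784, -0.620); φ = arcsin(p_z) ≈ -38.31°, λ = atan2(p_y, p_x) ≈ -88.28°.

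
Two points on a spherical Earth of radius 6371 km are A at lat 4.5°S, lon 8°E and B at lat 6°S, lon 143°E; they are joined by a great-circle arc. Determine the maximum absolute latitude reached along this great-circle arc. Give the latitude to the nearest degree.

≈ 14°S

The great circle lies in the plane with unit normal n̂ = (p₁ × p₂)/|p₁ × p₂|.
Here n̂_z ≈ +0.972; the vertex latitude is φ_max = arccos|n̂_z| ≈ 13.5°.
Check via Clairaut: cos φ_max = |cos φ₁| · sin C = cos(4.5°)·sin(102.8°) ≈ 0.972, again giving ≈ 13.5°.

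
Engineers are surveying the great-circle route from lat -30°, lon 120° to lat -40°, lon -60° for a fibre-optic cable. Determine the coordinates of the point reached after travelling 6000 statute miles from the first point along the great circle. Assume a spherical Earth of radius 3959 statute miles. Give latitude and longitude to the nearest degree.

≈ lat -63°, lon -60°

Convert each endpoint to a unit vector on the sphere (x = cos φ cos λ, y = cos φ sin λ, z = sin φ).
The central angle between the endpoints is δ = arccos(p₁·p₂) ≈ 1.920 rad (110.0°). The total great-circle distance is δ·R ≈ 1.920 × 3959 ≈ 7601 mi, so the target fraction is f = 6000/7601 ≈ 0.789.
Interpolate at f ≈ 0.789 with slerp weights a = sin((1−f)δ)/sin δ ≈ 0.419, b = sin(fδ)/sin δ ≈ 1.063.
p = a·p₁ + b·p₂ ≈ (0.226, -0.391, -0.892); φ = arcsin(p_z) ≈ -63.17°, λ = atan2(p_y, p_x) ≈ -60.00°.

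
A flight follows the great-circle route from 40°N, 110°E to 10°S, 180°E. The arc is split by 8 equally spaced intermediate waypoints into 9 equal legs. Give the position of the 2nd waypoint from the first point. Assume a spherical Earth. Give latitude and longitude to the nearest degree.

≈ 32°N, 130°E

Write both endpoints as unit vectors p₁, p₂ with components (cos φ cos λ, cos φ sin λ, sin φ).
The central angle between the endpoints is δ = arccos(p₁·p₂) ≈ 1.424 rad (81.6°).
Interpolate at f = 2/9 with slerp weights a = sin((1−f)δ)/sin δ ≈ 0.904, b = sin(fδ)/sin δ ≈ 0.315.
p = a·p₁ + b·p₂ ≈ (-0.547, 0.651, 0.527); φ = arcsin(p_z) ≈ 31.78°, λ = atan2(p_y, p_x) ≈ 130.02°.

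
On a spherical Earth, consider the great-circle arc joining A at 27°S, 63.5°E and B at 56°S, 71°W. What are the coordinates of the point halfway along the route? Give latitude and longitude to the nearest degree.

Convert each endpoint to a unit vector on the sphere (x = cos φ cos λ, y = cos φ sin λ, z = sin φ).
The central angle between the endpoints is δ = arccos(p₁·p₂) ≈ 1.544 rad (88.4°).
Interpolate at f = 1/2 with slerp weights a = sin((1−f)δ)/sin δ ≈ 0.698, b = sin(fδ)/sin δ ≈ 0.698.
p = a·p₁ + b·p₂ ≈ (0.404, 0.187, -0.895); φ = arcsin(p_z) ≈ -63.53°, λ = atan2(p_y, p_x) ≈ 24.87°.

≈ 64°S, 25°E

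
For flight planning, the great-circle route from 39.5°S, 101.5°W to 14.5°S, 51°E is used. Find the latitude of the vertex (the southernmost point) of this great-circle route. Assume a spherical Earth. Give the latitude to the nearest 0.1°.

The great circle lies in the plane with unit normal n̂ = (p₁ × p₂)/|p₁ × p₂|.
Here n̂_z ≈ +0.399; the vertex latitude is φ_max = arccos|n̂_z| ≈ 66.5°.
Check via Clairaut: cos φ_max = |cos φ₁| · sin C = cos(39.5°)·sin(148.8°) ≈ 0.399, again giving ≈ 66.5°.

≈ 66.5°S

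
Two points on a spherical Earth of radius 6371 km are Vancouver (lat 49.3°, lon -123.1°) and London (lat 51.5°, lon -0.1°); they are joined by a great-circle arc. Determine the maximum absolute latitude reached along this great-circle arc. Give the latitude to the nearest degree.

≈ 68°

The great circle lies in the plane with unit normal n̂ = (p₁ × p₂)/|p₁ × p₂|.
Here n̂_z ≈ +0.367; the vertex latitude is φ_max = arccos|n̂_z| ≈ 68.5°.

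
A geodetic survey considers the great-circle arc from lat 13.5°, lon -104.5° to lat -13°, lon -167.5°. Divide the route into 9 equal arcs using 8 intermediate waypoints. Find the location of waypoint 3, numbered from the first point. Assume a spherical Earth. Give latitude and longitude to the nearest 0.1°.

The haversine formula gives a central angle δ ≈ 1.184 rad (67.8°) between the endpoints.
Interpolate at f = 3/9 with slerp weights a = sin((1−f)δ)/sin δ ≈ 0.766, b = sin(fδ)/sin δ ≈ 0.415.
p = a·p₁ + b·p₂ ≈ (-0.581, -0.809, 0.086); φ = arcsin(p_z) ≈ 4.91°, λ = atan2(p_y, p_x) ≈ -125.70°.

≈ lat 4.9°, lon -125.7°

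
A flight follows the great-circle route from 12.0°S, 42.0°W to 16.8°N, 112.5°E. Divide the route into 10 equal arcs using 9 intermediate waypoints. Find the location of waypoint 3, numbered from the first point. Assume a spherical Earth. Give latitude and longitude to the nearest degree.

≈ 2°N, 3°E

Write both endpoints as unit vectors p₁, p₂ with components (cos φ cos λ, cos φ sin λ, sin φ).
The central angle between the endpoints is δ = arccos(p₁·p₂) ≈ 2.703 rad (154.9°).
Interpolate at f = 3/10 with slerp weights a = sin((1−f)δ)/sin δ ≈ 2.234, b = sin(fδ)/sin δ ≈ 1.706.
p = a·p₁ + b·p₂ ≈ (0.998, 0.047, 0.029); φ = arcsin(p_z) ≈ 1.65°, λ = atan2(p_y, p_x) ≈ 2.71°.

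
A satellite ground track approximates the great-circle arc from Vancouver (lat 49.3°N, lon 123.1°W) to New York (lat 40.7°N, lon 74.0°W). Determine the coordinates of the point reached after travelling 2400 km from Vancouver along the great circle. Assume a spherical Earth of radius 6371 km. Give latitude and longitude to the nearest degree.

Write both endpoints as unit vectors p₁, p₂ with components (cos φ cos λ, cos φ sin λ, sin φ).
The central angle between the endpoints is δ = arccos(p₁·p₂) ≈ 0.613 rad (35.1°). The total great-circle distance is δ·R ≈ 0.613 × 6371 ≈ 3904 km, so the target fraction is f = 2400/3904 ≈ 0.615.
Interpolate at f ≈ 0.615 with slerp weights a = sin((1−f)δ)/sin δ ≈ 0.407, b = sin(fδ)/sin δ ≈ 0.640.
p = a·p₁ + b·p₂ ≈ (-0.011, -0.688, 0.725); φ = arcsin(p_z) ≈ 46.50°, λ = atan2(p_y, p_x) ≈ -90.93°.

≈ lat 46°N, lon 91°W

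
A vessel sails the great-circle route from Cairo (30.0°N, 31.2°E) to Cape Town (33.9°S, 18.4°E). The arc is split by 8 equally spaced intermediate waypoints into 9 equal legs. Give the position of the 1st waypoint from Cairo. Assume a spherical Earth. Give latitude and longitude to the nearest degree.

≈ 23°N, 30°E

Convert each endpoint to a unit vector on the sphere (x = cos φ cos λ, y = cos φ sin λ, z = sin φ).
The central angle between the endpoints is δ = arccos(p₁·p₂) ≈ 1.135 rad (65.0°).
Interpolate at f = 1/9 with slerp weights a = sin((1−f)δ)/sin δ ≈ 0.933, b = sin(fδ)/sin δ ≈ 0.139.
p = a·p₁ + b·p₂ ≈ (0.801, 0.455, 0.389); φ = arcsin(p_z) ≈ 22.91°, λ = atan2(p_y, p_x) ≈ 29.61°.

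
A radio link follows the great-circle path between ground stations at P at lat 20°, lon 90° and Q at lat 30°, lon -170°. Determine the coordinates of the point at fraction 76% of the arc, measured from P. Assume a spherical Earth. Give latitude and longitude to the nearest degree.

From cos δ = sin φ₁ sin φ₂ + cos φ₁ cos φ₂ cos Δλ, the central angle is δ ≈ 1.541 rad (88.3°).
Interpolate at f = 0.76 with slerp weights a = sin((1−f)δ)/sin δ ≈ 0.362, b = sin(fδ)/sin δ ≈ 0.922.
p = a·p₁ + b·p₂ ≈ (-0.786, 0.201, 0.585); φ = arcsin(p_z) ≈ 35.77°, λ = atan2(p_y, p_x) ≈ 165.64°.

≈ lat 36°, lon 166°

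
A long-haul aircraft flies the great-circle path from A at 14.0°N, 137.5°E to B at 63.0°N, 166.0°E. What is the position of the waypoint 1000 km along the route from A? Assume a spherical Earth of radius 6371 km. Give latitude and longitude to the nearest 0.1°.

≈ 22.6°N, 140.1°E

Convert each endpoint to a unit vector on the sphere (x = cos φ cos λ, y = cos φ sin λ, z = sin φ).
The central angle between the endpoints is δ = arccos(p₁·p₂) ≈ 0.924 rad (52.9°). The total great-circle distance is δ·R ≈ 0.924 × 6371 ≈ 5886 km, so the target fraction is f = 1000/5886 ≈ 0.170.
Interpolate at f ≈ 0.170 with slerp weights a = sin((1−f)δ)/sin δ ≈ 0.870, b = sin(fδ)/sin δ ≈ 0.196.
p = a·p₁ + b·p₂ ≈ (-0.708, 0.592, 0.385); φ = arcsin(p_z) ≈ 22.64°, λ = atan2(p_y, p_x) ≈ 140.14°.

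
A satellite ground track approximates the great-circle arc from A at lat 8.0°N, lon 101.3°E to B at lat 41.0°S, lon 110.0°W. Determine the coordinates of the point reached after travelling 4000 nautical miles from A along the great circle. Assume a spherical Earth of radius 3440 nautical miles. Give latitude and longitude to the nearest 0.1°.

≈ lat 43.6°S, lon 147.9°E

Convert each endpoint to a unit vector on the sphere (x = cos φ cos λ, y = cos φ sin λ, z = sin φ).
The central angle between the endpoints is δ = arccos(p₁·p₂) ≈ 2.389 rad (136.9°). The total great-circle distance is δ·R ≈ 2.389 × 3440 ≈ 8218 nmi, so the target fraction is f = 4000/8218 ≈ 0.487.
Interpolate at f ≈ 0.487 with slerp weights a = sin((1−f)δ)/sin δ ≈ 1.377, b = sin(fδ)/sin δ ≈ 1.343.
p = a·p₁ + b·p₂ ≈ (-0.614, 0.385, -0.689); φ = arcsin(p_z) ≈ -43.58°, λ = atan2(p_y, p_x) ≈ 147.92°.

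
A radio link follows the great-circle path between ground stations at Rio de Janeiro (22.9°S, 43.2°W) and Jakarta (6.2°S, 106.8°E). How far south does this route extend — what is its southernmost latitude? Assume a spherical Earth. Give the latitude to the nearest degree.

The great circle lies in the plane with unit normal n̂ = (p₁ × p₂)/|p₁ × p₂|.
Here n̂_z ≈ +0.694; the vertex latitude is φ_max = arccos|n̂_z| ≈ 46.1°.
Check via Clairaut: cos φ_max = |cos φ₁| · sin C = cos(22.9°)·sin(131.2°) ≈ 0.694, again giving ≈ 46.1°.

≈ 46°S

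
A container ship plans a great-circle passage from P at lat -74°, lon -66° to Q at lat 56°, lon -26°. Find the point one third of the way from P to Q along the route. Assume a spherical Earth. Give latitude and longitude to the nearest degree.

≈ lat -31°, lon -42°

From cos δ = sin φ₁ sin φ₂ + cos φ₁ cos φ₂ cos Δλ, the central angle is δ ≈ 2.317 rad (132.8°).
Interpolate at f = 1/3 with slerp weights a = sin((1−f)δ)/sin δ ≈ 1.361, b = sin(fδ)/sin δ ≈ 0.950.
p = a·p₁ + b·p₂ ≈ (0.630, -0.576, -0.521); φ = arcsin(p_z) ≈ -31.39°, λ = atan2(p_y, p_x) ≈ -42.41°.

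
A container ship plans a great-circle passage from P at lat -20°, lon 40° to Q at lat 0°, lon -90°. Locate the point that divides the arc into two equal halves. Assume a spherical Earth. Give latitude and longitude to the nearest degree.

≈ lat -23°, lon -29°

From cos δ = sin φ₁ sin φ₂ + cos φ₁ cos φ₂ cos Δλ, the central angle is δ ≈ 2.219 rad (127.2°).
Interpolate at f = 1/2 with slerp weights a = sin((1−f)δ)/sin δ ≈ 1.124, b = sin(fδ)/sin δ ≈ 1.124.
p = a·p₁ + b·p₂ ≈ (0.809, -0.445, -0.384); φ = arcsin(p_z) ≈ -22.60°, λ = atan2(p_y, p_x) ≈ -28.81°.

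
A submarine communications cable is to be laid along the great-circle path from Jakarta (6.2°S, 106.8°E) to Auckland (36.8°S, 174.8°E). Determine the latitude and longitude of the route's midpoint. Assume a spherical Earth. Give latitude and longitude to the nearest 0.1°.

≈ 25.4°S, 136.6°E

Write both endpoints as unit vectors p₁, p₂ with components (cos φ cos λ, cos φ sin λ, sin φ).
The central angle between the endpoints is δ = arccos(p₁·p₂) ≈ 1.199 rad (68.7°).
Interpolate at f = 1/2 with slerp weights a = sin((1−f)δ)/sin δ ≈ 0.606, b = sin(fδ)/sin δ ≈ 0.606.
p = a·p₁ + b·p₂ ≈ (-0.657, 0.620, -0.428); φ = arcsin(p_z) ≈ -25.36°, λ = atan2(p_y, p_x) ≈ 136.64°.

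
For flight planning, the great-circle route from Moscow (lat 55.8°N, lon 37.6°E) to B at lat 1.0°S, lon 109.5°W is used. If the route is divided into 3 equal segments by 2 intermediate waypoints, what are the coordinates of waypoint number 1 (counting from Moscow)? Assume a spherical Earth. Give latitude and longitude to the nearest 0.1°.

≈ lat 66.6°N, lon 49.7°W

Write both endpoints as unit vectors p₁, p₂ with components (cos φ cos λ, cos φ sin λ, sin φ).
The central angle between the endpoints is δ = arccos(p₁·p₂) ≈ 2.079 rad (119.1°).
Interpolate at f = 1/3 with slerp weights a = sin((1−f)δ)/sin δ ≈ 1.125, b = sin(fδ)/sin δ ≈ 0.731.
p = a·p₁ + b·p₂ ≈ (0.257, -0.303, 0.918); φ = arcsin(p_z) ≈ 66.58°, λ = atan2(p_y, p_x) ≈ -49.72°.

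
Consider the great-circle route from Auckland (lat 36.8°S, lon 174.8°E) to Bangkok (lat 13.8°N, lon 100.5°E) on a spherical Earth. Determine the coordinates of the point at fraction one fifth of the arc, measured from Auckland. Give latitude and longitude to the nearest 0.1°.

≈ lat 29.3°S, lon 156.2°E

From cos δ = sin φ₁ sin φ₂ + cos φ₁ cos φ₂ cos Δλ, the central angle is δ ≈ 1.503 rad (86.1°).
Interpolate at f = 1/5 with slerp weights a = sin((1−f)δ)/sin δ ≈ 0.935, b = sin(fδ)/sin δ ≈ 0.297.
p = a·p₁ + b·p₂ ≈ (-0.798, 0.351, -0.489); φ = arcsin(p_z) ≈ -29.30°, λ = atan2(p_y, p_x) ≈ 156.25°.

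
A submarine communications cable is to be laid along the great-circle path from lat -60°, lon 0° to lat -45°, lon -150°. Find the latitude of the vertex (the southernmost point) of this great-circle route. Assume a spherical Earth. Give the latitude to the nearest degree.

The great circle lies in the plane with unit normal n̂ = (p₁ × p₂)/|p₁ × p₂|.
Here n̂_z ≈ -0.186; the vertex latitude is φ_max = arccos|n̂_z| ≈ 79.3°.
Check via Clairaut: cos φ_max = |cos φ₁| · sin C = cos(60.0°)·sin(158.2°) ≈ 0.186, again giving ≈ 79.3°.

≈ -79°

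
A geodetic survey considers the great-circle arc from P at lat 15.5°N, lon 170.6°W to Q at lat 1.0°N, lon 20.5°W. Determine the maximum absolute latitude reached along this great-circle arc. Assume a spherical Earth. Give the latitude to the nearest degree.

The great circle lies in the plane with unit normal n̂ = (p₁ × p₂)/|p₁ × p₂|.
Here n̂_z ≈ +0.862; the vertex latitude is φ_max = arccos|n̂_z| ≈ 30.4°.
Check via Clairaut: cos φ_max = |cos φ₁| · sin C = cos(15.5°)·sin(63.5°) ≈ 0.862, again giving ≈ 30.4°.

≈ 30°N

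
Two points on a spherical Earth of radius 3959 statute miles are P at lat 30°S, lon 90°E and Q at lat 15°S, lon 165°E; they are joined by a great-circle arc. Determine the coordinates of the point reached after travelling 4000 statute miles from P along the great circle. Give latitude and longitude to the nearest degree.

Convert each endpoint to a unit vector on the sphere (x = cos φ cos λ, y = cos φ sin λ, z = sin φ).
The central angle between the endpoints is δ = arccos(p₁·p₂) ≈ 1.218 rad (69.8°). The total great-circle distance is δ·R ≈ 1.218 × 3959 ≈ 4820 mi, so the target fraction is f = 4000/4820 ≈ 0.830.
Interpolate at f ≈ 0.830 with slerp weights a = sin((1−f)δ)/sin δ ≈ 0.219, b = sin(fδ)/sin δ ≈ 0.903.
p = a·p₁ + b·p₂ ≈ (-0.842, 0.416, -0.343); φ = arcsin(p_z) ≈ -20.08°, λ = atan2(p_y, p_x) ≈ 153.74°.

≈ lat 20°S, lon 154°E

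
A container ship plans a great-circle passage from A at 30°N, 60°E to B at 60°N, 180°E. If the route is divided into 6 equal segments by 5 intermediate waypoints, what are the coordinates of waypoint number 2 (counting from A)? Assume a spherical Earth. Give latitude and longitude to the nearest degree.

The haversine formula gives a central angle δ ≈ 1.353 rad (77.5°) between the endpoints.
Interpolate at f = 2/6 with slerp weights a = sin((1−f)δ)/sin δ ≈ 0.803, b = sin(fδ)/sin δ ≈ 0.446.
p = a·p₁ + b·p₂ ≈ (0.125, 0.603, 0.788); φ = arcsin(p_z) ≈ 52.02°, λ = atan2(p_y, p_x) ≈ 78.30°.

≈ 52°N, 78°E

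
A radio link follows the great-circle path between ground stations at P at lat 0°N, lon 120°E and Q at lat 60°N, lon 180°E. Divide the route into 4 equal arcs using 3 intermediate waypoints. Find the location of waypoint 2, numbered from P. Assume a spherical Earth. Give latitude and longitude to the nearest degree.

Write both endpoints as unit vectors p₁, p₂ with components (cos φ cos λ, cos φ sin λ, sin φ).
The central angle between the endpoints is δ = arccos(p₁·p₂) ≈ 1.318 rad (75.5°).
Interpolate at f = 2/4 with slerp weights a = sin((1−f)δ)/sin δ ≈ 0.632, b = sin(fδ)/sin δ ≈ 0.632.
p = a·p₁ + b·p₂ ≈ (-0.632, 0.548, 0.548); φ = arcsin(p_z) ≈ 33.21°, λ = atan2(p_y, p_x) ≈ 139.11°.

≈ lat 33°N, lon 139°E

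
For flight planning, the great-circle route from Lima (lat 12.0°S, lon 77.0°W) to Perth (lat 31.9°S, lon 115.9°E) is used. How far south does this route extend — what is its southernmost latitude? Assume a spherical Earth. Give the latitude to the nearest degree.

The great circle lies in the plane with unit normal n̂ = (p₁ × p₂)/|p₁ × p₂|.
Here n̂_z ≈ -0.259; the vertex latitude is φ_max = arccos|n̂_z| ≈ 75.0°.
Check via Clairaut: cos φ_max = |cos φ₁| · sin C = cos(12.0°)·sin(164.6°) ≈ 0.259, again giving ≈ 75.0°.

≈ 75°S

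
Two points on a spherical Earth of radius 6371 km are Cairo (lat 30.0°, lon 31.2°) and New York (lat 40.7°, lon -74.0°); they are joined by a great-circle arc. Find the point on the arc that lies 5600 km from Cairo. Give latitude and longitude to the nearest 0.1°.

≈ lat 50.1°, lon -31.6°

Write both endpoints as unit vectors p₁, p₂ with components (cos φ cos λ, cos φ sin λ, sin φ).
The central angle between the endpoints is δ = arccos(p₁·p₂) ≈ 1.416 rad (81.1°). The total great-circle distance is δ·R ≈ 1.416 × 6371 ≈ 9023 km, so the target fraction is f = 5600/9023 ≈ 0.621.
Interpolate at f ≈ 0.621 with slerp weights a = sin((1−f)δ)/sin δ ≈ 0.518, b = sin(fδ)/sin δ ≈ 0.779.
p = a·p₁ + b·p₂ ≈ (0.547, -0.336, 0.767); φ = arcsin(p_z) ≈ 50.11°, λ = atan2(p_y, p_x) ≈ -31.55°.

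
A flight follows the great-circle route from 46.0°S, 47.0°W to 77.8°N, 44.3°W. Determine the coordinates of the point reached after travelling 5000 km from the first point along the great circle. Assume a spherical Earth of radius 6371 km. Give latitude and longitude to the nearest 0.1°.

≈ 1.0°S, 46.5°W

Convert each endpoint to a unit vector on the sphere (x = cos φ cos λ, y = cos φ sin λ, z = sin φ).
The central angle between the endpoints is δ = arccos(p₁·p₂) ≈ 2.161 rad (123.8°). The total great-circle distance is δ·R ≈ 2.161 × 6371 ≈ 13767 km, so the target fraction is f = 5000/13767 ≈ 0.363.
Interpolate at f ≈ 0.363 with slerp weights a = sin((1−f)δ)/sin δ ≈ 1.181, b = sin(fδ)/sin δ ≈ 0.851.
p = a·p₁ + b·p₂ ≈ (0.688, -0.725, -0.018); φ = arcsin(p_z) ≈ -1.04°, λ = atan2(p_y, p_x) ≈ -46.51°.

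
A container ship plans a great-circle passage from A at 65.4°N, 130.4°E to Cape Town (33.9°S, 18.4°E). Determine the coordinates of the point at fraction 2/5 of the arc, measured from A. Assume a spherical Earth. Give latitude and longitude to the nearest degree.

≈ 36°N, 55°E

The haversine formula gives a central angle δ ≈ 2.261 rad (129.5°) between the endpoints.
Interpolate at f = 2/5 with slerp weights a = sin((1−f)δ)/sin δ ≈ 1.267, b = sin(fδ)/sin δ ≈ 1.019.
p = a·p₁ + b·p₂ ≈ (0.461, 0.669, 0.584); φ = arcsin(p_z) ≈ 35.70°, λ = atan2(p_y, p_x) ≈ 55.43°.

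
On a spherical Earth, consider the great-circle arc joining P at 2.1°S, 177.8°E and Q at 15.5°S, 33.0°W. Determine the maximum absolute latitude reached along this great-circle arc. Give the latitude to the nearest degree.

The great circle lies in the plane with unit normal n̂ = (p₁ × p₂)/|p₁ × p₂|.
Here n̂_z ≈ +0.856; the vertex latitude is φ_max = arccos|n̂_z| ≈ 31.1°.
Check via Clairaut: cos φ_max = |cos φ₁| · sin C = cos(2.1°)·sin(121.1°) ≈ 0.856, again giving ≈ 31.1°.

≈ 31°S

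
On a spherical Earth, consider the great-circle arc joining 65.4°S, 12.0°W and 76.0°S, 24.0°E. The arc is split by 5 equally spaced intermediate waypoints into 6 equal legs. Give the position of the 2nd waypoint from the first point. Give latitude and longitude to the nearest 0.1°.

Write both endpoints as unit vectors p₁, p₂ with components (cos φ cos λ, cos φ sin λ, sin φ).
The central angle between the endpoints is δ = arccos(p₁·p₂) ≈ 0.270 rad (15.5°).
Interpolate at f = 2/6 with slerp weights a = sin((1−f)δ)/sin δ ≈ 0.671, b = sin(fδ)/sin δ ≈ 0.337.
p = a·p₁ + b·p₂ ≈ (0.348, -0.025, -0.937); φ = arcsin(p_z) ≈ -69.59°, λ = atan2(p_y, p_x) ≈ -4.10°.

≈ 69.6°S, 4.1°W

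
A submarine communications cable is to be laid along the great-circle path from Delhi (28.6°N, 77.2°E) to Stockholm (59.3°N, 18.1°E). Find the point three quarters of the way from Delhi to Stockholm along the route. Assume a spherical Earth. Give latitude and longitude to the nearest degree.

Write both endpoints as unit vectors p₁, p₂ with components (cos φ cos λ, cos φ sin λ, sin φ).
The central angle between the endpoints is δ = arccos(p₁·p₂) ≈ 0.874 rad (50.1°).
Interpolate at f = 3/4 with slerp weights a = sin((1−f)δ)/sin δ ≈ 0.283, b = sin(fδ)/sin δ ≈ 0.795.
p = a·p₁ + b·p₂ ≈ (0.441, 0.368, 0.819); φ = arcsin(p_z) ≈ 54.96°, λ = atan2(p_y, p_x) ≈ 39.87°.

≈ (55°N, 40°E)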